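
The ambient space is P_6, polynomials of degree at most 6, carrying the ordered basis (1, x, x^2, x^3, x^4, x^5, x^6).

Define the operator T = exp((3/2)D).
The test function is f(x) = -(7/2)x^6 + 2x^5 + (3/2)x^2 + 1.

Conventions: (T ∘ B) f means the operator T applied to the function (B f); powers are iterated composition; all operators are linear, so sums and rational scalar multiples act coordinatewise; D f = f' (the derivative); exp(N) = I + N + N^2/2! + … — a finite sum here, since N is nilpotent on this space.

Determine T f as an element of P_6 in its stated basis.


the result is g(x) = -(7/2)x^6 - (59/2)x^5 - (825/8)x^4 - (765/4)x^3 - (6297/32)x^2 - (3339/32)x - 2599/128

order-1 term: -(63/2)x^5 + 15x^4 + (9/2)x
order-2 term: -(945/8)x^4 + 45x^3 + 27/8
order-3 term: -(945/4)x^3 + (135/2)x^2
order-4 term: -(8505/32)x^2 + (405/8)x
order-5 term: -(5103/32)x + 243/16
order-6 term: -5103/128
the series for exp((3/2)D) f terminates at order 6
exp((3/2)D) f = -(7/2)x^6 - (59/2)x^5 - (825/8)x^4 - (765/4)x^3 - (6297/32)x^2 - (3339/32)x - 2599/128


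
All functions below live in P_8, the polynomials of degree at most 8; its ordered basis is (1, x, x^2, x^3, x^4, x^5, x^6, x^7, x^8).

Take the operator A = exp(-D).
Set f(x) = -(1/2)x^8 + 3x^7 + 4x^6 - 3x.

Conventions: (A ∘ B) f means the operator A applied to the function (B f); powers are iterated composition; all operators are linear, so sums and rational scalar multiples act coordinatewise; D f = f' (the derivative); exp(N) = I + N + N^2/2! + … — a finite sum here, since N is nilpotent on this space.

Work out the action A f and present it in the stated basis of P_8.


g(x) = -(1/2)x^8 + 7x^7 - 31x^6 + 67x^5 - 80x^4 + 53x^3 - 17x^2 - 2x + 7/2

order-1 term: 4x^7 - 21x^6 - 24x^5 + 3
order-2 term: -14x^6 + 63x^5 + 60x^4
order-3 term: 28x^5 - 105x^4 - 80x^3
order-4 term: -35x^4 + 105x^3 + 60x^2
order-5 term: 28x^3 - 63x^2 - 24x
order-6 term: -14x^2 + 21x + 4
order-7 term: 4x - 3
order-8 term: -1/2
the series for exp(-D) f terminates at order 8
exp(-D) f = -(1/2)x^8 + 7x^7 - 31x^6 + 67x^5 - 80x^4 + 53x^3 - 17x^2 - 2x + 7/2


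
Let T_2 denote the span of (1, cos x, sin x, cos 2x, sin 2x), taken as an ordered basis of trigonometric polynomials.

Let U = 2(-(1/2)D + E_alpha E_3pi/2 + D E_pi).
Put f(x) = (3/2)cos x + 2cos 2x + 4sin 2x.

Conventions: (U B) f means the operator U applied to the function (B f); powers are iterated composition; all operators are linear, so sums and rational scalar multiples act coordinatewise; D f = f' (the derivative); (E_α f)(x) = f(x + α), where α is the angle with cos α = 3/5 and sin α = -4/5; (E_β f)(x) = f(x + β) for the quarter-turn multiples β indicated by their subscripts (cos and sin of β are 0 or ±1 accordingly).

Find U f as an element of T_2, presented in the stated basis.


the image equals g(x) = -(12/5)cos x + (63/10)sin x + (84/5)cos 2x - (28/5)sin 2x

D f = -(3/2)sin x + 8cos 2x - 4sin 2x
(-(1/2)D) f = (3/4)sin x - 4cos 2x + 2sin 2x
E_3pi/2 f = (3/2)sin x - 2cos 2x - 4sin 2x
E_alpha E_3pi/2 f = -(6/5)cos x + (9/10)sin x + (22/5)cos 2x - (4/5)sin 2x
E_pi f = -(3/2)cos x + 2cos 2x + 4sin 2x
D E_pi f = (3/2)sin x + 8cos 2x - 4sin 2x
(-(1/2)D + E_alpha E_3pi/2 + D E_pi) f = -(6/5)cos x + (63/20)sin x + (42/5)cos 2x - (14/5)sin 2x
(2(-(1/2)D + E_alpha E_3pi/2 + D E_pi)) f = -(12/5)cos x + (63/10)sin x + (84/5)cos 2x - (28/5)sin 2x


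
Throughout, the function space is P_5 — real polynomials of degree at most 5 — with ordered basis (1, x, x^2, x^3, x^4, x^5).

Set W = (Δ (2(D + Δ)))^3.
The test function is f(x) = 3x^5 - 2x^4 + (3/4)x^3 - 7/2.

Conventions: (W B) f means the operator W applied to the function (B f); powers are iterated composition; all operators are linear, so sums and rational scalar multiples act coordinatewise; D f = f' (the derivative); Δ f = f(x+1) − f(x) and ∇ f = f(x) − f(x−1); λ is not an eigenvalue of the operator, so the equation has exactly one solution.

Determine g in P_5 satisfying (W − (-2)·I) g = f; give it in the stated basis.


g(x) = (3/2)x^5 - x^4 + (3/8)x^3 - 7/4

write g with unknown coordinates in the stated basis and equate coefficients in (W − (-2)·I) g = f
solving from the highest basis element down gives g = (3/2)x^5 - x^4 + (3/8)x^3 - 7/4
check: W g = 0
so W g − (-2)·g = 3x^5 - 2x^4 + (3/4)x^3 - 7/2 = f ✓


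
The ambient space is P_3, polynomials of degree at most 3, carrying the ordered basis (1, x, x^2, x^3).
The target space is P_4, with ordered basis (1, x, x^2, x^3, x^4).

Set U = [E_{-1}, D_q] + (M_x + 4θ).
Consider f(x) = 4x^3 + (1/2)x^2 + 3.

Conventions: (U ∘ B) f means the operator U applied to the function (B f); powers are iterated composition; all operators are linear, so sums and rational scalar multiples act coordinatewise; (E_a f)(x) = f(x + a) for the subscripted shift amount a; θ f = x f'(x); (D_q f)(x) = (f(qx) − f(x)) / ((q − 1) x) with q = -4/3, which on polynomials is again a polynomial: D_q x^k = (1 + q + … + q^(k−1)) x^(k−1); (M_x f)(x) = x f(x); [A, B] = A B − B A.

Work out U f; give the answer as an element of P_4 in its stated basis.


D_q f = (52/9)x^2 - (1/6)x
E_{-1} D_q f = (52/9)x^2 - (211/18)x + 107/18
E_{-1} f = 4x^3 - (23/2)x^2 + 11x - 1/2
D_q E_{-1} f = (52/9)x^2 + (23/6)x + 11
[E_{-1}, D_q] f = -(140/9)x - 91/18
M_x f = 4x^4 + (1/2)x^3 + 3x
θ f = 12x^3 + x^2
(4θ) f = 48x^3 + 4x^2
(M_x + 4θ) f = 4x^4 + (97/2)x^3 + 4x^2 + 3x
([E_{-1}, D_q] + (M_x + 4θ)) f = 4x^4 + (97/2)x^3 + 4x^2 - (113/9)x - 91/18

the result is g(x) = 4x^4 + (97/2)x^3 + 4x^2 - (113/9)x - 91/18


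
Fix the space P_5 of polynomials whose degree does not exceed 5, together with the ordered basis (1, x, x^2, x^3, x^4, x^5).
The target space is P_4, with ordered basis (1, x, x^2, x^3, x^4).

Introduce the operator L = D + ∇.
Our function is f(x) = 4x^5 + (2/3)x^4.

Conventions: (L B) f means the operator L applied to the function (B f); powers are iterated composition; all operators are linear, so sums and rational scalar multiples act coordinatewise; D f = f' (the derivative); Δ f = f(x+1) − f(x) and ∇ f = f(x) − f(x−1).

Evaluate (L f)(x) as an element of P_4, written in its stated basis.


D f = 20x^4 + (8/3)x^3
∇ f = 20x^4 - (112/3)x^3 + 36x^2 - (52/3)x + 10/3
(D + ∇) f = 40x^4 - (104/3)x^3 + 36x^2 - (52/3)x + 10/3

the result is g(x) = 40x^4 - (104/3)x^3 + 36x^2 - (52/3)x + 10/3


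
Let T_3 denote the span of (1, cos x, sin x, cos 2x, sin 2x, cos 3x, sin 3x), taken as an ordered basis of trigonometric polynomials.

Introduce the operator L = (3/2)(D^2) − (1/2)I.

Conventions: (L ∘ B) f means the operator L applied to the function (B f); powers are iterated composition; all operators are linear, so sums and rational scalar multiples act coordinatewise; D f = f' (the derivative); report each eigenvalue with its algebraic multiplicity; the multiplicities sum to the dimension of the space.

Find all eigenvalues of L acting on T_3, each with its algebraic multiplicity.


λ = -14 (multiplicity 2), λ = -13/2 (multiplicity 2), λ = -2 (multiplicity 2), λ = -1/2 (multiplicity 1)

image of 1: -1/2
image of cos x: -2cos x
image of sin x: -2sin x
image of cos 2x: -(13/2)cos 2x
image of sin 2x: -(13/2)sin 2x
image of cos 3x: -14cos 3x
image of sin 3x: -14sin 3x
the matrix is diagonal; its diagonal is (-1/2, -2, -2, -13/2, -13/2, -14, -14)
for a triangular matrix the eigenvalues are the diagonal entries, with algebraic multiplicity their repetition count


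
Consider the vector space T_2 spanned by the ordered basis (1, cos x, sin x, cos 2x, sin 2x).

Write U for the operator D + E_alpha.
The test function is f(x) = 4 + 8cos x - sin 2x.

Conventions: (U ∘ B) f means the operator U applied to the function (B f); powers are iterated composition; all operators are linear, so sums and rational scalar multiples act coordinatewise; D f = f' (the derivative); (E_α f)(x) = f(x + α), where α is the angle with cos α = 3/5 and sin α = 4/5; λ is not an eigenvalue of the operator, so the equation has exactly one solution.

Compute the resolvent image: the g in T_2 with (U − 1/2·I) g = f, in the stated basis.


write g with unknown coordinates in the stated basis and equate coefficients in (U − 1/2·I) g = f
solving from the highest basis element down gives g = 8 + (16/65)cos x + (288/65)sin x + (296/937)cos 2x + (78/937)sin 2x
check: U g = 8 + (528/65)cos x + (144/65)sin x + (148/937)cos 2x - (898/937)sin 2x
so U g − 1/2·g = 4 + 8cos x - sin 2x = f ✓

the result is g(x) = 8 + (16/65)cos x + (288/65)sin x + (296/937)cos 2x + (78/937)sin 2x


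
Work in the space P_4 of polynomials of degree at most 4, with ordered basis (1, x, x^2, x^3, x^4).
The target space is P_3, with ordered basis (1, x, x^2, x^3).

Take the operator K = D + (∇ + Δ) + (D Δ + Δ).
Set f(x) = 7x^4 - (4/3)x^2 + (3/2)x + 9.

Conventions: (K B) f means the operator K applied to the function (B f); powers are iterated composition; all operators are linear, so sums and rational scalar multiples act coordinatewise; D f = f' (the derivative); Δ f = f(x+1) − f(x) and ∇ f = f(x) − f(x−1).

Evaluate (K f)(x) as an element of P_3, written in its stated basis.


the image equals g(x) = 112x^3 + 126x^2 + (472/3)x + 37

D f = 28x^3 - (8/3)x + 3/2
∇ f = 28x^3 - 42x^2 + (76/3)x - 25/6
Δ f = 28x^3 + 42x^2 + (76/3)x + 43/6
(∇ + Δ) f = 56x^3 + (152/3)x + 3
Δ f = 28x^3 + 42x^2 + (76/3)x + 43/6
D Δ f = 84x^2 + 84x + 76/3
Δ f = 28x^3 + 42x^2 + (76/3)x + 43/6
(D Δ + Δ) f = 28x^3 + 126x^2 + (328/3)x + 65/2
(D + (∇ + Δ) + (D Δ + Δ)) f = 112x^3 + 126x^2 + (472/3)x + 37


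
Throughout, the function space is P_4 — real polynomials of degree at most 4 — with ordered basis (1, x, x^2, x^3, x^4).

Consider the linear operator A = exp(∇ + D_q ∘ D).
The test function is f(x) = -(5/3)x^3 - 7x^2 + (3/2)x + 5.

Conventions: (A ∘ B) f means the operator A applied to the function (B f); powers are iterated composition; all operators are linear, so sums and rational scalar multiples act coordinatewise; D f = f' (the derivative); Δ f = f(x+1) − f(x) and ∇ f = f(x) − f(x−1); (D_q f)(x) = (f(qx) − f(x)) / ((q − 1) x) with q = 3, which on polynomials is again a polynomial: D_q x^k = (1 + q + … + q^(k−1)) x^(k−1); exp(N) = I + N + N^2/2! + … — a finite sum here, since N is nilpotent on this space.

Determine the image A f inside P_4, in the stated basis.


order-1 term: -5x^2 - 29x - 43/6
order-2 term: -5x - 17
order-3 term: -5/3
the series for exp(∇ + D_q ∘ D) f terminates at order 3
exp(∇ + D_q ∘ D) f = -(5/3)x^3 - 12x^2 - (65/2)x - 125/6

the image equals g(x) = -(5/3)x^3 - 12x^2 - (65/2)x - 125/6


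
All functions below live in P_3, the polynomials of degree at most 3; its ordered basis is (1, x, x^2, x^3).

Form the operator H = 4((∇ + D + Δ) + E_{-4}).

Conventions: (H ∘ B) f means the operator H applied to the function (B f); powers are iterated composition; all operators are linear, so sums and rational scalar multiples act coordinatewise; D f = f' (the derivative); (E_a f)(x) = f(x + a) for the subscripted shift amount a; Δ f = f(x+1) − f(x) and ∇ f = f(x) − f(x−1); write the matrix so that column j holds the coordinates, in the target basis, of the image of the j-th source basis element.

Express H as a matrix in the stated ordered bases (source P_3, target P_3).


image of 1: 4
image of x: 4x - 4
image of x^2: 4x^2 - 8x + 64
image of x^3: 4x^3 - 12x^2 + 192x - 248
each image's coordinates form column j of the matrix

the matrix is [[4, -4, 64, -248]; [0, 4, -8, 192]; [0, 0, 4, -12]; [0, 0, 0, 4]] (rows listed top to bottom)


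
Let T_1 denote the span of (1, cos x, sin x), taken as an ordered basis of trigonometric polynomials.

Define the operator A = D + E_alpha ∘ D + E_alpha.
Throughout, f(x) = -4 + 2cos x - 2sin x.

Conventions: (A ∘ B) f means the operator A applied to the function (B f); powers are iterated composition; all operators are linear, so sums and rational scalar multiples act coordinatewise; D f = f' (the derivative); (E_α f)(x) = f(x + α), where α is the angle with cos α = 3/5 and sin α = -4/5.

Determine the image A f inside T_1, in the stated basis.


the image equals g(x) = -4 + (6/5)cos x - (22/5)sin x

D f = -2cos x - 2sin x
D f = -2cos x - 2sin x
E_alpha D f = (2/5)cos x - (14/5)sin x
E_alpha f = -4 + (14/5)cos x + (2/5)sin x
(D + E_alpha ∘ D + E_alpha) f = -4 + (6/5)cos x - (22/5)sin x


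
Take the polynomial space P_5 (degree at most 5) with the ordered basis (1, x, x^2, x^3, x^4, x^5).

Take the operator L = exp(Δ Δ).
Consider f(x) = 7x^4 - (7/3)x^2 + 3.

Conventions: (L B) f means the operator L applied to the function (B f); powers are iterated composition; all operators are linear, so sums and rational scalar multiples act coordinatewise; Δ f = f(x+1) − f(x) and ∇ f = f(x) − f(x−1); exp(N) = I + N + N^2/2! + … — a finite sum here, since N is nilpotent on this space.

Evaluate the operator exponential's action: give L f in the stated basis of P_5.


g(x) = 7x^4 + (245/3)x^2 + 168x + 541/3

order-1 term: 84x^2 + 168x + 280/3
order-2 term: 84
the series for exp(Δ Δ) f terminates at order 2
exp(Δ Δ) f = 7x^4 + (245/3)x^2 + 168x + 541/3


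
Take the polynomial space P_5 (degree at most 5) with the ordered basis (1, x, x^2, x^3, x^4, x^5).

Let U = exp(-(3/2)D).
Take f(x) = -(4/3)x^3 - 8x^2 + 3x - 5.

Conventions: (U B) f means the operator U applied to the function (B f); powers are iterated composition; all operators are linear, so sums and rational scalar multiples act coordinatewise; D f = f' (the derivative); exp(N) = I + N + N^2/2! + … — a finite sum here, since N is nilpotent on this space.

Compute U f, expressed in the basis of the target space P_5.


the result is g(x) = -(4/3)x^3 - 2x^2 + 18x - 23

order-1 term: 6x^2 + 24x - 9/2
order-2 term: -9x - 18
order-3 term: 9/2
the series for exp(-(3/2)D) f terminates at order 3
exp(-(3/2)D) f = -(4/3)x^3 - 2x^2 + 18x - 23


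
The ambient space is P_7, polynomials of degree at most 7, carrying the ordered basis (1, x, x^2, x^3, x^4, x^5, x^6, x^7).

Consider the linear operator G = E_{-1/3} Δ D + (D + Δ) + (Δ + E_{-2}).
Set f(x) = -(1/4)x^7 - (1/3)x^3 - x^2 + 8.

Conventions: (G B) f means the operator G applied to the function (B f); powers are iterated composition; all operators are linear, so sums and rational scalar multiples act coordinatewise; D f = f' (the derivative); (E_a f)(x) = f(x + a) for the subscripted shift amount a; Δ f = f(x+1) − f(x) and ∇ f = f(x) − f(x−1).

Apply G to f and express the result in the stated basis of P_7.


D f = -(7/4)x^6 - x^2 - 2x
Δ D f = -(21/2)x^5 - (105/4)x^4 - 35x^3 - (105/4)x^2 - (25/2)x - 19/4
E_{-1/3} Δ D f = -(21/2)x^5 - (35/4)x^4 - (35/3)x^3 - (175/36)x^2 - (185/54)x - 805/324
D f = -(7/4)x^6 - x^2 - 2x
Δ f = -(7/4)x^6 - (21/4)x^5 - (35/4)x^4 - (35/4)x^3 - (25/4)x^2 - (19/4)x - 19/12
(D + Δ) f = -(7/2)x^6 - (21/4)x^5 - (35/4)x^4 - (35/4)x^3 - (29/4)x^2 - (27/4)x - 19/12
Δ f = -(7/4)x^6 - (21/4)x^5 - (35/4)x^4 - (35/4)x^3 - (25/4)x^2 - (19/4)x - 19/12
E_{-2} f = -(1/4)x^7 + (7/2)x^6 - 21x^5 + 70x^4 - (421/3)x^3 + 169x^2 - 112x + 116/3
(Δ + E_{-2}) f = -(1/4)x^7 + (7/4)x^6 - (105/4)x^5 + (245/4)x^4 - (1789/12)x^3 + (651/4)x^2 - (467/4)x + 445/12
(E_{-1/3} Δ D + (D + Δ) + (Δ + E_{-2})) f = -(1/4)x^7 - (7/4)x^6 - 42x^5 + (175/4)x^4 - (339/2)x^3 + (5423/36)x^2 - (3427/27)x + 10697/324

g(x) = -(1/4)x^7 - (7/4)x^6 - 42x^5 + (175/4)x^4 - (339/2)x^3 + (5423/36)x^2 - (3427/27)x + 10697/324


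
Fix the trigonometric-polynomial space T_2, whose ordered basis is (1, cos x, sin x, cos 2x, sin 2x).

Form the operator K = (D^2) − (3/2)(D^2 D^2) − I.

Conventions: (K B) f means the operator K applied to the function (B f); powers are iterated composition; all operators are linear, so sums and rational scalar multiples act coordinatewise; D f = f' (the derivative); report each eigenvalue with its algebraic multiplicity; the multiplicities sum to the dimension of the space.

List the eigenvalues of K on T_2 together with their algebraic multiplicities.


image of 1: -1
image of cos x: -(7/2)cos x
image of sin x: -(7/2)sin x
image of cos 2x: -29cos 2x
image of sin 2x: -29sin 2x
the matrix is diagonal; its diagonal is (-1, -7/2, -7/2, -29, -29)
for a triangular matrix the eigenvalues are the diagonal entries, with algebraic multiplicity their repetition count

λ = -29 (multiplicity 2), λ = -7/2 (multiplicity 2), λ = -1 (multiplicity 1)


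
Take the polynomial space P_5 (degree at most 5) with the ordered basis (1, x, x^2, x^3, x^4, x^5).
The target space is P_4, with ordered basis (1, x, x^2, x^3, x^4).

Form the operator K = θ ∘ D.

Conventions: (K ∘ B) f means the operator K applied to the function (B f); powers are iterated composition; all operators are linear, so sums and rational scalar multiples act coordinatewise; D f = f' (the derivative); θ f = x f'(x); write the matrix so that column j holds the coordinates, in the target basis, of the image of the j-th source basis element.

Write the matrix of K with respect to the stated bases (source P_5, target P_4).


the matrix is [[0, 0, 0, 0, 0, 0]; [0, 0, 2, 0, 0, 0]; [0, 0, 0, 6, 0, 0]; [0, 0, 0, 0, 12, 0]; [0, 0, 0, 0, 0, 20]] (rows listed top to bottom)

image of 1: 0
image of x: 0
image of x^2: 2x
image of x^3: 6x^2
image of x^4: 12x^3
image of x^5: 20x^4
each image's coordinates form column j of the matrix


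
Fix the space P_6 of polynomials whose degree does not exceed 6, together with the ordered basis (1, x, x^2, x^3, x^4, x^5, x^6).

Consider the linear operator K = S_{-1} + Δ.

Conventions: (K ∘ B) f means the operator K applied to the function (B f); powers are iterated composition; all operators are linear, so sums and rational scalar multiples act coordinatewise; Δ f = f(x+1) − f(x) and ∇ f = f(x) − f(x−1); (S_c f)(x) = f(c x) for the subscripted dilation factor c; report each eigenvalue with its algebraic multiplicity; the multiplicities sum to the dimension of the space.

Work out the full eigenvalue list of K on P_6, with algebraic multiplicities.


λ = -1 (multiplicity 3), λ = 1 (multiplicity 4)

image of 1: 1
image of x: -x + 1
image of x^2: x^2 + 2x + 1
image of x^3: -x^3 + 3x^2 + 3x + 1
image of x^4: x^4 + 4x^3 + 6x^2 + 4x + 1
image of x^5: -x^5 + 5x^4 + 10x^3 + 10x^2 + 5x + 1
image of x^6: x^6 + 6x^5 + 15x^4 + 20x^3 + 15x^2 + 6x + 1
the matrix is upper triangular; its diagonal is (1, -1, 1, -1, 1, -1, 1)
for a triangular matrix the eigenvalues are the diagonal entries, with algebraic multiplicity their repetition count


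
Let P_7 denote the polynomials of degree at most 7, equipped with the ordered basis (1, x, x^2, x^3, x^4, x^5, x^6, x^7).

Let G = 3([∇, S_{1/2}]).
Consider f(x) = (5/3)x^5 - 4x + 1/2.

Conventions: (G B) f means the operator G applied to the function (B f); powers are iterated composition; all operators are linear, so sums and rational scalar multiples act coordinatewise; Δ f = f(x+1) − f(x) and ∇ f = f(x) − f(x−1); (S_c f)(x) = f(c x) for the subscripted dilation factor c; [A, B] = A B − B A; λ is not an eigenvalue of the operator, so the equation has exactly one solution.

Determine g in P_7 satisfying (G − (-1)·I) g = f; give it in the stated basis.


write g with unknown coordinates in the stated basis and equate coefficients in (G − (-1)·I) g = f
solving from the highest basis element down gives g = (5/3)x^5 + (25/32)x^4 - (525/128)x^3 + (3775/1024)x^2 + (15883/2048)x - 8769/2048
check: G g = -(25/32)x^4 + (525/128)x^3 - (3775/1024)x^2 - (24075/2048)x + 9793/2048
so G g − (-1)·g = (5/3)x^5 - 4x + 1/2 = f ✓

the result is g(x) = (5/3)x^5 + (25/32)x^4 - (525/128)x^3 + (3775/1024)x^2 + (15883/2048)x - 8769/2048


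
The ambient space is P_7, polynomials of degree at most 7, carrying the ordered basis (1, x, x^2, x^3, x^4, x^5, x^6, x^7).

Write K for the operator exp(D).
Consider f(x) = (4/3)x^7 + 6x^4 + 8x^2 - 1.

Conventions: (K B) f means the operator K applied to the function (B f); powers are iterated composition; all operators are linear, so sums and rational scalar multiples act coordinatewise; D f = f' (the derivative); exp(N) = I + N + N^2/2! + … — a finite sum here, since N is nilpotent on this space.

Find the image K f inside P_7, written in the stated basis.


order-1 term: (28/3)x^6 + 24x^3 + 16x
order-2 term: 28x^5 + 36x^2 + 8
order-3 term: (140/3)x^4 + 24x
order-4 term: (140/3)x^3 + 6
order-5 term: 28x^2
order-6 term: (28/3)x
order-7 term: 4/3
the series for exp(D) f terminates at order 7
exp(D) f = (4/3)x^7 + (28/3)x^6 + 28x^5 + (158/3)x^4 + (212/3)x^3 + 72x^2 + (148/3)x + 43/3

g(x) = (4/3)x^7 + (28/3)x^6 + 28x^5 + (158/3)x^4 + (212/3)x^3 + 72x^2 + (148/3)x + 43/3


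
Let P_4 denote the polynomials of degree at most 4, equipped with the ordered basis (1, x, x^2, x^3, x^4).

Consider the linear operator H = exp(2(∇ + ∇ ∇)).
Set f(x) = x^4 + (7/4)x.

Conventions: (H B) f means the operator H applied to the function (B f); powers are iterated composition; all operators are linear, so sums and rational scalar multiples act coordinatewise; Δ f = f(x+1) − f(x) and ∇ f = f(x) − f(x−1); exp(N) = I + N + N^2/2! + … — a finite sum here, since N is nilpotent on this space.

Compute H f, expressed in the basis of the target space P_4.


order-1 term: 8x^3 + 12x^2 - 40x + 59/2
order-2 term: 24x^2 + 48x - 68
order-3 term: 32x + 48
order-4 term: 16
the series for exp(2(∇ + ∇ ∇)) f terminates at order 4
exp(2(∇ + ∇ ∇)) f = x^4 + 8x^3 + 36x^2 + (167/4)x + 51/2

g(x) = x^4 + 8x^3 + 36x^2 + (167/4)x + 51/2


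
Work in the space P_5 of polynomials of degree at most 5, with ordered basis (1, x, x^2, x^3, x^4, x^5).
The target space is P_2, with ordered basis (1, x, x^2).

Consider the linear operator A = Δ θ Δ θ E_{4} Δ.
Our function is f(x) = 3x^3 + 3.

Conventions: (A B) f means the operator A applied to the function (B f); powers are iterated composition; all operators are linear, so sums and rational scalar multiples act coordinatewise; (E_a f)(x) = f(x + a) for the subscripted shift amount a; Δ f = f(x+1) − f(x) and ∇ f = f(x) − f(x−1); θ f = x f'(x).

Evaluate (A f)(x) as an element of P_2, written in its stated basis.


Δ f = 9x^2 + 9x + 3
E_{4} Δ f = 9x^2 + 81x + 183
θ E_{4} Δ f = 18x^2 + 81x
Δ (θ E_{4} Δ) f = 36x + 99
θ Δ (θ E_{4} Δ) f = 36x
Δ θ Δ (θ E_{4} Δ) f = 36

the image equals g(x) = 36


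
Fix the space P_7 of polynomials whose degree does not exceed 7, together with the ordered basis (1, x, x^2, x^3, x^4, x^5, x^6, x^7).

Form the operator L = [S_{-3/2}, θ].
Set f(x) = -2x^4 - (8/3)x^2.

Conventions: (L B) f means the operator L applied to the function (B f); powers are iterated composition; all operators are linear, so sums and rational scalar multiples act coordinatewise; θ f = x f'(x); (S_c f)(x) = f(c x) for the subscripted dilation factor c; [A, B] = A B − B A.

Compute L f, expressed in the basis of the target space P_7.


θ f = -8x^4 - (16/3)x^2
S_{-3/2} θ f = -(81/2)x^4 - 12x^2
S_{-3/2} f = -(81/8)x^4 - 6x^2
θ S_{-3/2} f = -(81/2)x^4 - 12x^2
[S_{-3/2}, θ] f = 0

the result is g(x) = 0


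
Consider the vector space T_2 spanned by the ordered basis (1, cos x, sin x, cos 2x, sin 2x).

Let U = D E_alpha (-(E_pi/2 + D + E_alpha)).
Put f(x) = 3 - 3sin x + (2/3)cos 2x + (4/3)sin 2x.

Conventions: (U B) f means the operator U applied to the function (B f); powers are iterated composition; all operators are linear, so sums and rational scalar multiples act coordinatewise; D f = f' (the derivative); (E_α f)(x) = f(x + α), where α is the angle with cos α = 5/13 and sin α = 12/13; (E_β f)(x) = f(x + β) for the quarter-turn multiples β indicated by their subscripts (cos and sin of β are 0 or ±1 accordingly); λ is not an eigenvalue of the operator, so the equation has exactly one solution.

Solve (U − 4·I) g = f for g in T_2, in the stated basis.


the result is g(x) = -3/4 + (1293/2173)cos x + (1278/2173)sin x - (521/6360)cos 2x - (283/2385)sin 2x

write g with unknown coordinates in the stated basis and equate coefficients in (U − 4·I) g = f
solving from the highest basis element down gives g = -3/4 + (1293/2173)cos x + (1278/2173)sin x - (521/6360)cos 2x - (283/2385)sin 2x
check: U g = (5172/2173)cos x - (1407/2173)sin x + (539/1590)cos 2x + (2048/2385)sin 2x
so U g − 4·g = 3 - 3sin x + (2/3)cos 2x + (4/3)sin 2x = f ✓


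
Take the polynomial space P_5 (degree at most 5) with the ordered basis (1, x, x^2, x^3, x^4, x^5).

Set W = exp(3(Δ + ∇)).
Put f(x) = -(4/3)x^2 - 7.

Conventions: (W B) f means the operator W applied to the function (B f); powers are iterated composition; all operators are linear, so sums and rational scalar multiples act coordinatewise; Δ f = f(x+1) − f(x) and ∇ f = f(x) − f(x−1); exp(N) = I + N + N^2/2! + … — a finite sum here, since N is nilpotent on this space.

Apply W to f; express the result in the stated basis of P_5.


the result is g(x) = -(4/3)x^2 - 16x - 55

order-1 term: -16x
order-2 term: -48
the series for exp(3(Δ + ∇)) f terminates at order 2
exp(3(Δ + ∇)) f = -(4/3)x^2 - 16x - 55


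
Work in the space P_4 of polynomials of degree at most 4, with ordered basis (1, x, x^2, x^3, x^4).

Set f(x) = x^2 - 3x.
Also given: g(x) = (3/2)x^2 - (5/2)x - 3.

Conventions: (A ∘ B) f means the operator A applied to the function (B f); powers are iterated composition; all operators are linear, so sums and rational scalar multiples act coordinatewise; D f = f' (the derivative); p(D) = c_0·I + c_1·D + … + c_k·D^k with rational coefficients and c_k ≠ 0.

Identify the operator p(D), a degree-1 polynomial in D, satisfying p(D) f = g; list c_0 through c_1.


D^0 f = x^2 - 3x
D^1 f = 2x - 3
matching coefficients of g against c_0 f + c_1 Df + … from the top degree down determines the c_i
solution: c_0 = 3/2, c_1 = 1

c_0 = 3/2, c_1 = 1


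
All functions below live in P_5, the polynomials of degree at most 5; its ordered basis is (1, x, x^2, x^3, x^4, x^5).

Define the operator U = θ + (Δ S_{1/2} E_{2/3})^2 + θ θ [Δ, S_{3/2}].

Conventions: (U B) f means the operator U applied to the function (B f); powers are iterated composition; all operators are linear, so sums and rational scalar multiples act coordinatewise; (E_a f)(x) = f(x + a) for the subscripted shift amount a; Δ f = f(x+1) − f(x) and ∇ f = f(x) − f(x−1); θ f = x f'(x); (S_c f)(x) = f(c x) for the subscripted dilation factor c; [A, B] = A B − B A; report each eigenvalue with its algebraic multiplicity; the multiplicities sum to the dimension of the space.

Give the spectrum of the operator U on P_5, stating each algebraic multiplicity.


image of 1: 0
image of x: x
image of x^2: 2x^2 + (3/2)x + 1/4
image of x^3: 3x^3 + (27/2)x^2 + (93/16)x + 33/32
image of x^4: 4x^4 + (243/4)x^3 + (2163/32)x^2 + (489/32)x + 23/8
image of x^5: 5x^5 + (405/2)x^4 + (48605/128)x^3 + (54885/256)x^2 + (545/16)x + 3465/512
the matrix is upper triangular; its diagonal is (0, 1, 2, 3, 4, 5)
for a triangular matrix the eigenvalues are the diagonal entries, with algebraic multiplicity their repetition count

λ = 0 (multiplicity 1), λ = 1 (multiplicity 1), λ = 2 (multiplicity 1), λ = 3 (multiplicity 1), λ = 4 (multiplicity 1), λ = 5 (multiplicity 1)


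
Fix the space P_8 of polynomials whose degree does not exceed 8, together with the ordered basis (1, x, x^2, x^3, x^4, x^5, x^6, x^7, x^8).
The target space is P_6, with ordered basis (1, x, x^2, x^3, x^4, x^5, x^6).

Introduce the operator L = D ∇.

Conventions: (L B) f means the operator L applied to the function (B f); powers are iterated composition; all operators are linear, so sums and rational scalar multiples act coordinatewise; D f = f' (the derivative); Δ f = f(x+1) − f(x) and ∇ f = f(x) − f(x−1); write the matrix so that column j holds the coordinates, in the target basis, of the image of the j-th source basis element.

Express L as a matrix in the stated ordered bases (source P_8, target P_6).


image of 1: 0
image of x: 0
image of x^2: 2
image of x^3: 6x - 3
image of x^4: 12x^2 - 12x + 4
image of x^5: 20x^3 - 30x^2 + 20x - 5
image of x^6: 30x^4 - 60x^3 + 60x^2 - 30x + 6
image of x^7: 42x^5 - 105x^4 + 140x^3 - 105x^2 + 42x - 7
image of x^8: 56x^6 - 168x^5 + 280x^4 - 280x^3 + 168x^2 - 56x + 8
each image's coordinates form column j of the matrix

the matrix is [[0, 0, 2, -3, 4, -5, 6, -7, 8]; [0, 0, 0, 6, -12, 20, -30, 42, -56]; [0, 0, 0, 0, 12, -30, 60, -105, 168]; [0, 0, 0, 0, 0, 20, -60, 140, -280]; [0, 0, 0, 0, 0, 0, 30, -105, 280]; [0, 0, 0, 0, 0, 0, 0, 42, -168]; [0, 0, 0, 0, 0, 0, 0, 0, 56]] (rows listed top to bottom)


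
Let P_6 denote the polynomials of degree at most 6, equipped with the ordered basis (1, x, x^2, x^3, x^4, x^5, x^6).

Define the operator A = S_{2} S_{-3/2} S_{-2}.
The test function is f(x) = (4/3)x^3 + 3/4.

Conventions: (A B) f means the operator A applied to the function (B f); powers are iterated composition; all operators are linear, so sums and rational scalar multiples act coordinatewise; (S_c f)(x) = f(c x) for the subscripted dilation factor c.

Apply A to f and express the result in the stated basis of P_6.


g(x) = 288x^3 + 3/4

S_{-2} f = -(32/3)x^3 + 3/4
S_{-3/2} S_{-2} f = 36x^3 + 3/4
S_{2} S_{-3/2} S_{-2} f = 288x^3 + 3/4


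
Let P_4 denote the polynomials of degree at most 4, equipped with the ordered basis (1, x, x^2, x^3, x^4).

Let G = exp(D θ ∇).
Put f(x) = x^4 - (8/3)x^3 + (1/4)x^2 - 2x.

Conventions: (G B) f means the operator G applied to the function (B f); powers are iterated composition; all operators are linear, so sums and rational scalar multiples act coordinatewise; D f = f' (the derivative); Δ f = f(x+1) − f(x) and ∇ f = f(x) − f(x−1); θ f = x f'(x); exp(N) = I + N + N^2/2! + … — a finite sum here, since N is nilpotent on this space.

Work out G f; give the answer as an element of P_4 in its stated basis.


g(x) = x^4 - (8/3)x^3 + (145/4)x^2 - 58x + 97/2

order-1 term: 36x^2 - 56x + 25/2
order-2 term: 36
the series for exp(D θ ∇) f terminates at order 2
exp(D θ ∇) f = x^4 - (8/3)x^3 + (145/4)x^2 - 58x + 97/2


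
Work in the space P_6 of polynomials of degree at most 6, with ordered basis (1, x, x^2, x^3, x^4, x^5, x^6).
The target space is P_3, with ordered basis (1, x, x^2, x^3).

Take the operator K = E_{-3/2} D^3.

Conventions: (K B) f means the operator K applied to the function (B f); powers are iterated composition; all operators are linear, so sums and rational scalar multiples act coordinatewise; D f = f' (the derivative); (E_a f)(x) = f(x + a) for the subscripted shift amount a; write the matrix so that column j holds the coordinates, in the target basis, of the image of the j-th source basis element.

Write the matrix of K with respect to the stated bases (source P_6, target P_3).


image of 1: 0
image of x: 0
image of x^2: 0
image of x^3: 6
image of x^4: 24x - 36
image of x^5: 60x^2 - 180x + 135
image of x^6: 120x^3 - 540x^2 + 810x - 405
each image's coordinates form column j of the matrix

the matrix is [[0, 0, 0, 6, -36, 135, -405]; [0, 0, 0, 0, 24, -180, 810]; [0, 0, 0, 0, 0, 60, -540]; [0, 0, 0, 0, 0, 0, 120]] (rows listed top to bottom)


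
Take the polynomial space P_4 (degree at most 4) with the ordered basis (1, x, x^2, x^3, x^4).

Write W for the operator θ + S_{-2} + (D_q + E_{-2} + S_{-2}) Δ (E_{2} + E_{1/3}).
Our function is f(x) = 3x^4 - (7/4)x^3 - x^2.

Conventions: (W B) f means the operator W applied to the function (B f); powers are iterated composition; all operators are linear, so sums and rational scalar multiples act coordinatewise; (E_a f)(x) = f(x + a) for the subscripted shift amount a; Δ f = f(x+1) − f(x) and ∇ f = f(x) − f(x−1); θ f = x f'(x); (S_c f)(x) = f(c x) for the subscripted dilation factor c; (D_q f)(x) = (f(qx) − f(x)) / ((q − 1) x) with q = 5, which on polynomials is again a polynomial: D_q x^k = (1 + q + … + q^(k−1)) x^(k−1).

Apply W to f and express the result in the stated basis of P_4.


the image equals g(x) = 60x^4 - (637/4)x^3 + (2283/2)x^2 + 290x + 3149/9

θ f = 12x^4 - (21/4)x^3 - 2x^2
S_{-2} f = 48x^4 + 14x^3 - 4x^2
E_{2} f = 3x^4 + (89/4)x^3 + (121/2)x^2 + 71x + 30
E_{1/3} f = 3x^4 + (9/4)x^3 - (3/4)x^2 - (29/36)x - 5/36
(E_{2} + E_{1/3}) f = 6x^4 + (49/2)x^3 + (239/4)x^2 + (2527/36)x + 1075/36
Δ (E_{2} + E_{1/3}) f = 24x^3 + (219/2)x^2 + 217x + 1444/9
D_q Δ (E_{2} + E_{1/3}) f = 744x^2 + 657x + 217
E_{-2} Δ (E_{2} + E_{1/3}) f = 24x^3 - (69/2)x^2 + 67x - 248/9
S_{-2} Δ (E_{2} + E_{1/3}) f = -192x^3 + 438x^2 - 434x + 1444/9
(D_q + E_{-2} + S_{-2}) Δ (E_{2} + E_{1/3}) f = -168x^3 + (2295/2)x^2 + 290x + 3149/9
(θ + S_{-2} + (D_q + E_{-2} + S_{-2}) Δ (E_{2} + E_{1/3})) f = 60x^4 - (637/4)x^3 + (2283/2)x^2 + 290x + 3149/9


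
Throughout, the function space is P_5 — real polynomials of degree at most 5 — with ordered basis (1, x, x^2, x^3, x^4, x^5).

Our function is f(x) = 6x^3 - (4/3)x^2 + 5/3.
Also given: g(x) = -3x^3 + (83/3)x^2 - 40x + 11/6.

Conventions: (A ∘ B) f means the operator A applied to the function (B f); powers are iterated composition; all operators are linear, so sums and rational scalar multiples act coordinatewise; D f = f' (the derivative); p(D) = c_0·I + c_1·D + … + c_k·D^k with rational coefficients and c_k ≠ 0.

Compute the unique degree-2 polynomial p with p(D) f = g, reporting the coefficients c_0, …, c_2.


c_0 = -1/2, c_1 = 3/2, c_2 = -1

D^0 f = 6x^3 - (4/3)x^2 + 5/3
D^1 f = 18x^2 - (8/3)x
D^2 f = 36x - 8/3
matching coefficients of g against c_0 f + c_1 Df + … from the top degree down determines the c_i
solution: c_0 = -1/2, c_1 = 3/2, c_2 = -1


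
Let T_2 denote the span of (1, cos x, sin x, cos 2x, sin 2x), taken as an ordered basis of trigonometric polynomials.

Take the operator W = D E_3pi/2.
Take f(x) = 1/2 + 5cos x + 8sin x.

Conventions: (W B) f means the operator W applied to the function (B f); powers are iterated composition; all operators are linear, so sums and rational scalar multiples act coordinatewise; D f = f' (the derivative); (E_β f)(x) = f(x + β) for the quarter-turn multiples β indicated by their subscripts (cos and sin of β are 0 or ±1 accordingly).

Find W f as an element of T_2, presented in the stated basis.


the result is g(x) = 5cos x + 8sin x

E_3pi/2 f = 1/2 - 8cos x + 5sin x
D E_3pi/2 f = 5cos x + 8sin x


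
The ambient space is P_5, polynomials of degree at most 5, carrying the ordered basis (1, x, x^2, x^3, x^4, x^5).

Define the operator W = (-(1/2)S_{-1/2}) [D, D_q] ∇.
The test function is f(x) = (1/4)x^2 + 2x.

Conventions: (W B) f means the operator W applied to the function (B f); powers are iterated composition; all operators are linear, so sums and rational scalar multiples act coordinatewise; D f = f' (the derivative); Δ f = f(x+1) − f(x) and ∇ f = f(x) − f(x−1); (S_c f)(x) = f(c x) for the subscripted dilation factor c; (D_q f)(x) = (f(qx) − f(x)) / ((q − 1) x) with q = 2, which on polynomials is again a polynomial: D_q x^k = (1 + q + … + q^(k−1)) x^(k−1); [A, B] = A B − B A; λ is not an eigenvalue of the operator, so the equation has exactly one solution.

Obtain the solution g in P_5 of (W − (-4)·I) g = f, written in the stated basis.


the result is g(x) = (1/16)x^2 + (1/2)x

write g with unknown coordinates in the stated basis and equate coefficients in (W − (-4)·I) g = f
solving from the highest basis element down gives g = (1/16)x^2 + (1/2)x
check: W g = 0
so W g − (-4)·g = (1/4)x^2 + 2x = f ✓


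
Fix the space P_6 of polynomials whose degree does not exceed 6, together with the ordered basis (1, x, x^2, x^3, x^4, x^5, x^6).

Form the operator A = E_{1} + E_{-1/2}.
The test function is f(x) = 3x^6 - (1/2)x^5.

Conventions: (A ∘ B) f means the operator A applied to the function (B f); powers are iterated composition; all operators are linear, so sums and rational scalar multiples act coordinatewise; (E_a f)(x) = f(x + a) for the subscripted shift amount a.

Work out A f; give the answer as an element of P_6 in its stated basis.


E_{1} f = 3x^6 + (35/2)x^5 + (85/2)x^4 + 55x^3 + 40x^2 + (31/2)x + 5/2
E_{-1/2} f = 3x^6 - (19/2)x^5 + (25/2)x^4 - (35/4)x^3 + (55/16)x^2 - (23/32)x + 1/16
(E_{1} + E_{-1/2}) f = 6x^6 + 8x^5 + 55x^4 + (185/4)x^3 + (695/16)x^2 + (473/32)x + 41/16

the image equals g(x) = 6x^6 + 8x^5 + 55x^4 + (185/4)x^3 + (695/16)x^2 + (473/32)x + 41/16


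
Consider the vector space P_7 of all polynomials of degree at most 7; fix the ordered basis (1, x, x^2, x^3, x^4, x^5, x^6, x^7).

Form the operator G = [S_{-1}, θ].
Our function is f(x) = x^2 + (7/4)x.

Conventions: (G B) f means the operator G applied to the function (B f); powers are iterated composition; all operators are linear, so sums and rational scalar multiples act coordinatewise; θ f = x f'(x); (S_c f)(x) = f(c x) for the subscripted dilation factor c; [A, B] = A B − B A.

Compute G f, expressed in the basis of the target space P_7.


the image equals g(x) = 0

θ f = 2x^2 + (7/4)x
S_{-1} θ f = 2x^2 - (7/4)x
S_{-1} f = x^2 - (7/4)x
θ S_{-1} f = 2x^2 - (7/4)x
[S_{-1}, θ] f = 0


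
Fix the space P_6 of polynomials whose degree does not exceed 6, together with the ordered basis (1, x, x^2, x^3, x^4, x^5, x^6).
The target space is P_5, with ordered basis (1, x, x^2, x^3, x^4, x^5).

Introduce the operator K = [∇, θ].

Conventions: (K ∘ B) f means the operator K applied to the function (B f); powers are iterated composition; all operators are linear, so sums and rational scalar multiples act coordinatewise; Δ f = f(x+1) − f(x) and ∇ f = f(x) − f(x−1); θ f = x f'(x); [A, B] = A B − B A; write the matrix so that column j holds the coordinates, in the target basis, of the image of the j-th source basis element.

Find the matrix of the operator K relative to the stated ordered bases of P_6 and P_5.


the matrix is [[0, 1, -2, 3, -4, 5, -6]; [0, 0, 2, -6, 12, -20, 30]; [0, 0, 0, 3, -12, 30, -60]; [0, 0, 0, 0, 4, -20, 60]; [0, 0, 0, 0, 0, 5, -30]; [0, 0, 0, 0, 0, 0, 6]] (rows listed top to bottom)

image of 1: 0
image of x: 1
image of x^2: 2x - 2
image of x^3: 3x^2 - 6x + 3
image of x^4: 4x^3 - 12x^2 + 12x - 4
image of x^5: 5x^4 - 20x^3 + 30x^2 - 20x + 5
image of x^6: 6x^5 - 30x^4 + 60x^3 - 60x^2 + 30x - 6
each image's coordinates form column j of the matrix


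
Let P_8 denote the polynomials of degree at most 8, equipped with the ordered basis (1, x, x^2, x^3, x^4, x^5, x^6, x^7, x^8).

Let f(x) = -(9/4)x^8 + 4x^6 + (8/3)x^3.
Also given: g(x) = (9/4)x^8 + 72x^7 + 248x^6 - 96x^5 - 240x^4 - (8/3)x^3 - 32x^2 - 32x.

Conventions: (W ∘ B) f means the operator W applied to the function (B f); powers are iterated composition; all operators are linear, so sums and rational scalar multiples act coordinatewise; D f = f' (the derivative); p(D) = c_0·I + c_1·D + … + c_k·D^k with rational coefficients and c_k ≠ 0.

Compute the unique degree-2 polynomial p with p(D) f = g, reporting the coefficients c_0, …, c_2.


D^0 f = -(9/4)x^8 + 4x^6 + (8/3)x^3
D^1 f = -18x^7 + 24x^5 + 8x^2
D^2 f = -126x^6 + 120x^4 + 16x
matching coefficients of g against c_0 f + c_1 Df + … from the top degree down determines the c_i
solution: c_0 = -1, c_1 = -4, c_2 = -2

c_0 = -1, c_1 = -4, c_2 = -2


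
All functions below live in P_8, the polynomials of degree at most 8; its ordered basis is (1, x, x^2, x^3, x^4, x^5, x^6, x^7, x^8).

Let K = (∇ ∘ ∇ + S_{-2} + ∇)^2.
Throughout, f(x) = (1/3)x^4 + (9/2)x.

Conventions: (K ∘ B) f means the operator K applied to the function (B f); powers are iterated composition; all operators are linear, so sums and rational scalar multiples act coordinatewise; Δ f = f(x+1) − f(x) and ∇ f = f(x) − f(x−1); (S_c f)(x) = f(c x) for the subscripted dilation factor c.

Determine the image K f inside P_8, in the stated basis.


the result is g(x) = (256/3)x^4 + (32/3)x^3 + 44x^2 - (202/3)x + 347/6

∇ f = (4/3)x^3 - 2x^2 + (4/3)x + 25/6
∇ ∇ f = 4x^2 - 8x + 14/3
S_{-2} f = (16/3)x^4 - 9x
∇ f = (4/3)x^3 - 2x^2 + (4/3)x + 25/6
(∇ ∘ ∇ + S_{-2} + ∇) f = (16/3)x^4 + (4/3)x^3 + 2x^2 - (47/3)x + 53/6
∇ (∇ ∘ ∇ + S_{-2} + ∇) f = (64/3)x^3 - 28x^2 + (64/3)x - 65/3
∇ ∇ (∇ ∘ ∇ + S_{-2} + ∇) f = 64x^2 - 120x + 212/3
S_{-2} (∇ ∘ ∇ + S_{-2} + ∇) f = (256/3)x^4 - (32/3)x^3 + 8x^2 + (94/3)x + 53/6
∇ (∇ ∘ ∇ + S_{-2} + ∇) f = (64/3)x^3 - 28x^2 + (64/3)x - 65/3
(∇ ∘ ∇ + S_{-2} + ∇) (∇ ∘ ∇ + S_{-2} + ∇) f = (256/3)x^4 + (32/3)x^3 + 44x^2 - (202/3)x + 347/6
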